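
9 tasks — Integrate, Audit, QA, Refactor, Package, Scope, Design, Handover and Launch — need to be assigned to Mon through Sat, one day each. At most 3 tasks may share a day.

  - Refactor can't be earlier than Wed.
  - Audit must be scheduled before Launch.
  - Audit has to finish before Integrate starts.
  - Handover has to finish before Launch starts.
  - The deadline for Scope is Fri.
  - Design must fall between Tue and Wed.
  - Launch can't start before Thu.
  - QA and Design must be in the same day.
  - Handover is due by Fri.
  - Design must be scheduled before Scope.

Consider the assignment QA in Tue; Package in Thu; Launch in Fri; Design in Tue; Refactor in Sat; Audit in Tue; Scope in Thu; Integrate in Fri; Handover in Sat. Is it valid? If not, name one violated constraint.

At most 3 tasks may share a day — holds.
QA and Design must be in the same day — holds.
Handover is due by Fri — violated.
Launch can't start before Thu — holds.
Design must be scheduled before Scope — holds.
Handover has to finish before Launch starts — violated.
Design must fall between Tue and Wed — holds.
Refactor can't be earlier than Wed — holds.
Audit must be scheduled before Launch — holds.
The deadline for Scope is Fri — holds.
Audit has to finish before Integrate starts — holds.

No. Handover is due by Fri is not satisfied.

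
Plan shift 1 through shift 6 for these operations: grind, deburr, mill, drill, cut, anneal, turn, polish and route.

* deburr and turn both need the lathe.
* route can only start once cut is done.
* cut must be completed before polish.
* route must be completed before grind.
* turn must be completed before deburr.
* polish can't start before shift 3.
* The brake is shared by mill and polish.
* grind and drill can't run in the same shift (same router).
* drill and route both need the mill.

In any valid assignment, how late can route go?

Precedence pushes route to at least shift 2; downstream work caps route at shift 5.
route at shift 5 is achievable: grind in shift 6, polish in shift 3, turn in shift 1, cut in shift 1, route in shift 5, anneal in shift 1, deburr in shift 2, mill in shift 1, drill in shift 1.

shift 5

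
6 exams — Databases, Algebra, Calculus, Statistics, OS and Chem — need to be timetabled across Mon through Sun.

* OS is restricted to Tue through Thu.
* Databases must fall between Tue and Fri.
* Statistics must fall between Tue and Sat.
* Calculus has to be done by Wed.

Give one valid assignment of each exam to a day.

Statistics -> Tue; OS -> Tue; Chem -> Mon; Algebra -> Mon; Databases -> Tue; Calculus -> Mon

Checking: Calculus=Mon in [Mon,Wed]; Databases=Tue in [Tue,Fri]; OS=Tue in [Tue,Thu]; Statistics=Tue in [Tue,Sat].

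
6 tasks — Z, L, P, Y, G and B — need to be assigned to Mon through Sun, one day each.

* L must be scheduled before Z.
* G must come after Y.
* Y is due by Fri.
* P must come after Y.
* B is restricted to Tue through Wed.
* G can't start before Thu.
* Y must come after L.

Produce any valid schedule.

Z=Tue, P=Wed, Y=Tue, B=Tue, L=Mon, G=Thu

Checking: L(Mon) before Y(Tue); L(Mon) before Z(Tue); Y(Tue) before G(Thu); Y(Tue) before P(Wed); B=Tue in [Tue,Wed]; G=Thu in [Thu,Sun]; Y=Tue in [Mon,Fri].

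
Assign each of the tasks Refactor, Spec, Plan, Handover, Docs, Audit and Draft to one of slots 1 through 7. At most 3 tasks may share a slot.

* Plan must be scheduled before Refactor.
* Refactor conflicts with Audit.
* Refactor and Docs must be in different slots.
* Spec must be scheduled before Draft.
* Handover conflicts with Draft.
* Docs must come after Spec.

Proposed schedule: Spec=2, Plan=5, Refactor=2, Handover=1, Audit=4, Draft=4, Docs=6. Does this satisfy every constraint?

No — it violates: Plan must be scheduled before Refactor

Refactor and Docs must be in different slots — holds.
Docs must come after Spec — holds.
Spec must be scheduled before Draft — holds.
Handover conflicts with Draft — holds.
At most 3 tasks may share a slot — holds.
Refactor conflicts with Audit — holds.
Plan must be scheduled before Refactor — violated.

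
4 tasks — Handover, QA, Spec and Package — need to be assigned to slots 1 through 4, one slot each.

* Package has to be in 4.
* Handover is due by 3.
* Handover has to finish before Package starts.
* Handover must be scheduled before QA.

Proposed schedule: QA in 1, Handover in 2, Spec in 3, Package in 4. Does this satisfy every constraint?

No — it violates: Handover must be scheduled before QA

Handover has to finish before Package starts — holds.
Handover must be scheduled before QA — violated.
Handover is due by 3 — holds.
Package has to be in 4 — holds.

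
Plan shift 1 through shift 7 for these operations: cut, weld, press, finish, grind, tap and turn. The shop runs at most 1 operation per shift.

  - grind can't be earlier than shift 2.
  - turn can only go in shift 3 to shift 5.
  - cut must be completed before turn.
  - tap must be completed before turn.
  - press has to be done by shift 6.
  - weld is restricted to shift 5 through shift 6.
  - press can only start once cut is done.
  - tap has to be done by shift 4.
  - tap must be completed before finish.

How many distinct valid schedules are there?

Splitting on cut: it can be shift 1 (31), shift 2 (20), shift 3 (6). Listing each branch's schedules as (weld, press, finish, grind, tap, turn) by shift number:
cut=shift 1: (5,2,6,7,3,4) (5,2,7,6,3,4) (5,3,6,7,2,4) (5,3,7,6,2,4) (5,4,6,7,2,3) (5,4,7,6,2,3) (5,6,3,7,2,4) (5,6,4,7,2,3) (5,6,7,2,3,4) (5,6,7,3,2,4) (5,6,7,4,2,3) (6,2,4,7,3,5) (6,2,5,7,3,4) (6,2,7,3,4,5) (6,2,7,4,3,5) (6,2,7,5,3,4) (6,3,4,7,2,5) (6,3,5,7,2,4) (6,3,7,2,4,5) (6,3,7,4,2,5) (6,3,7,5,2,4) (6,4,3,7,2,5) (6,4,5,7,2,3) (6,4,7,2,3,5) (6,4,7,3,2,5) (6,4,7,5,2,3) (6,5,3,7,2,4) (6,5,4,7,2,3) (6,5,7,2,3,4) (6,5,7,3,2,4) (6,5,7,4,2,3) — 31.
cut=shift 2: (5,3,6,7,1,4) (5,3,7,6,1,4) (5,4,6,7,1,3) (5,4,7,6,1,3) (5,6,3,7,1,4) (5,6,4,7,1,3) (5,6,7,3,1,4) (5,6,7,4,1,3) (6,3,4,7,1,5) (6,3,5,7,1,4) (6,3,7,4,1,5) (6,3,7,5,1,4) (6,4,3,7,1,5) (6,4,5,7,1,3) (6,4,7,3,1,5) (6,4,7,5,1,3) (6,5,3,7,1,4) (6,5,4,7,1,3) (6,5,7,3,1,4) (6,5,7,4,1,3) — 20.
cut=shift 3: (5,6,2,7,1,4) (5,6,7,2,1,4) (6,4,2,7,1,5) (6,4,7,2,1,5) (6,5,2,7,1,4) (6,5,7,2,1,4) — 6.
Summing: 31 + 20 + 6 = 57.

57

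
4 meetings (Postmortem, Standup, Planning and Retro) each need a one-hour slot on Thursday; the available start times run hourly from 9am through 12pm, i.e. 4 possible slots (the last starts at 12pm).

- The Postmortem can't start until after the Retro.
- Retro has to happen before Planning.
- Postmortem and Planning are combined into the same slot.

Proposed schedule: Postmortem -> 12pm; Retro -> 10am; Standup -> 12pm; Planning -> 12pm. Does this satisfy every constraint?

Retro has to happen before Planning — holds.
The Postmortem can't start until after the Retro — holds.
Postmortem and Planning are combined into the same slot — holds.

Yes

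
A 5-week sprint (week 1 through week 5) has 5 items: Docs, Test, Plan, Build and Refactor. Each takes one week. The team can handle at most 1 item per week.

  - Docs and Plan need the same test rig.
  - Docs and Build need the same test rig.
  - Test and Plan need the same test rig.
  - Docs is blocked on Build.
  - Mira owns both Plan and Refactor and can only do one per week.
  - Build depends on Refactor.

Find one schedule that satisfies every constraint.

Test in week 4; Build in week 2; Refactor in week 1; Plan in week 5; Docs in week 3

Checking: Refactor(week 1) before Build(week 2); Build(week 2) before Docs(week 3); Plan(week 5) != Refactor(week 1); Docs(week 3) != Plan(week 5); Docs(week 3) != Build(week 2); Test(week 4) != Plan(week 5); max 1 per week (cap 1).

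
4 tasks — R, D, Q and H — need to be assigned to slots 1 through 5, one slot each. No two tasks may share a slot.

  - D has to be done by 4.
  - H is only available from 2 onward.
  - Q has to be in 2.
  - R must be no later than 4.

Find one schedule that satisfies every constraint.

Q in 2, R in 1, H in 4, D in 3

Checking: H=4 in [2,5]; D=3 in [1,4]; Q=2 in [2,2]; R=1 in [1,4]; max 1 per slot (cap 1).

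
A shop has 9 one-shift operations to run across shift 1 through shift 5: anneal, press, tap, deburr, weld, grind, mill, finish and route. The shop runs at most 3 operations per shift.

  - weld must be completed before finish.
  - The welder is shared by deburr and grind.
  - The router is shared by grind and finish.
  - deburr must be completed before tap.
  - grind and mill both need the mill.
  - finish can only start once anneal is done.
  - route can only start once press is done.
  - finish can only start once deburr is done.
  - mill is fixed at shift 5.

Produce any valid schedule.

weld in shift 1, tap in shift 2, anneal in shift 1, deburr in shift 1, mill in shift 5, grind in shift 3, press in shift 2, route in shift 3, finish in shift 2

Checking: deburr(shift 1) before tap(shift 2); weld(shift 1) before finish(shift 2); deburr(shift 1) before finish(shift 2); anneal(shift 1) before finish(shift 2); press(shift 2) before route(shift 3); deburr(shift 1) != grind(shift 3); grind(shift 3) != finish(shift 2); grind(shift 3) != mill(shift 5); mill=shift 5 in [shift 5,shift 5]; max 3 per shift (cap 3).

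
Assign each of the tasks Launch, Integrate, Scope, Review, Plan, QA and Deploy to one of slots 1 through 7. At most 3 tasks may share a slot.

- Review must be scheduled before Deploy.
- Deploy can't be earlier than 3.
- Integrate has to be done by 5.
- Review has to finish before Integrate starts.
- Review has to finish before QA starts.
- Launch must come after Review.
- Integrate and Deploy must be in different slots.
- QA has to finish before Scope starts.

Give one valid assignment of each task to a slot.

Review in 1, Launch in 2, Scope in 3, Integrate in 2, QA in 2, Plan in 1, Deploy in 3

Checking: Review(1) before Launch(2); QA(2) before Scope(3); Review(1) before Deploy(3); Review(1) before Integrate(2); Review(1) before QA(2); Integrate(2) != Deploy(3); Deploy=3 in [3,7]; Integrate=2 in [1,5]; max 3 per slot (cap 3).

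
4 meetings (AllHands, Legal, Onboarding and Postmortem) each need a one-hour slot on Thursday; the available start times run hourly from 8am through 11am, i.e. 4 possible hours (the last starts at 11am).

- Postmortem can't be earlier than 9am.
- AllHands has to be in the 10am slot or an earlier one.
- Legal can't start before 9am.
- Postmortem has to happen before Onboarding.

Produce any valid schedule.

AllHands=8am; Postmortem=9am; Onboarding=10am; Legal=9am

Checking: Postmortem(9am) before Onboarding(10am); Legal=9am in [9am,11am]; Postmortem=9am in [9am,11am]; AllHands=8am in [8am,10am].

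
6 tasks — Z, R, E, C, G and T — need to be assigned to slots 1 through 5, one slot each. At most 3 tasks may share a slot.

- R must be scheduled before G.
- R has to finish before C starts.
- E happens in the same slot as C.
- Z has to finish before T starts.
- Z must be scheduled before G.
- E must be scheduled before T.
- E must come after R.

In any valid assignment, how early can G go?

2

Precedence pushes G to at least 2.
G at 2 is achievable: C=2; R=1; E=2; T=3; G=2; Z=1.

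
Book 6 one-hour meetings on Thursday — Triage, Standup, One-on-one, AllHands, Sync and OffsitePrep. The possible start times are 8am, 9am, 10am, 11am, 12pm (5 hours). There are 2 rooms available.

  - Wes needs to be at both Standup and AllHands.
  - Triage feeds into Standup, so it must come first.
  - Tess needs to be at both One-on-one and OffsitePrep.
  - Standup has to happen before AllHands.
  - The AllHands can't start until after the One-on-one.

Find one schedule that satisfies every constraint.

OffsitePrep=10am; AllHands=10am; Standup=9am; Sync=9am; One-on-one=8am; Triage=8am

Checking: Triage(8am) before Standup(9am); One-on-one(8am) before AllHands(10am); Standup(9am) before AllHands(10am); Standup(9am) != AllHands(10am); One-on-one(8am) != OffsitePrep(10am); max 2 per hour (cap 2).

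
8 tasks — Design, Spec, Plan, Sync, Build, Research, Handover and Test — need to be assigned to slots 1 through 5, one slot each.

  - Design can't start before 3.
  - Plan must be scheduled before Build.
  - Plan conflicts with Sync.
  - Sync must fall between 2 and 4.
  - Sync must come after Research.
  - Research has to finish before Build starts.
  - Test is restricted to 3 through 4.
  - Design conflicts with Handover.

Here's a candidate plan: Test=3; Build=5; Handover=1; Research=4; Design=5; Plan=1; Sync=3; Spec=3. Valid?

Sync must come after Research — violated.
Test is restricted to 3 through 4 — holds.
Plan must be scheduled before Build — holds.
Research has to finish before Build starts — holds.
Design can't start before 3 — holds.
Plan conflicts with Sync — holds.
Design conflicts with Handover — holds.
Sync must fall between 2 and 4 — holds.

No — it violates: Sync must come after Research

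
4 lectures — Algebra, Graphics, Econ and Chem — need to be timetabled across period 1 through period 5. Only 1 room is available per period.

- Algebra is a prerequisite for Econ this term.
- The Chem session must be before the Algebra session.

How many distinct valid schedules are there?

20

Splitting on Algebra: it can be period 2 (6), period 3 (8), period 4 (6). Listing each branch's schedules as (Graphics, Econ, Chem) by period number:
Algebra=period 2: (3,4,1) (3,5,1) (4,3,1) (4,5,1) (5,3,1) (5,4,1) — 6.
Algebra=period 3: (1,4,2) (1,5,2) (2,4,1) (2,5,1) (4,5,1) (4,5,2) (5,4,1) (5,4,2) — 8.
Algebra=period 4: (1,5,2) (1,5,3) (2,5,1) (2,5,3) (3,5,1) (3,5,2) — 6.
Summing: 6 + 8 + 6 = 20.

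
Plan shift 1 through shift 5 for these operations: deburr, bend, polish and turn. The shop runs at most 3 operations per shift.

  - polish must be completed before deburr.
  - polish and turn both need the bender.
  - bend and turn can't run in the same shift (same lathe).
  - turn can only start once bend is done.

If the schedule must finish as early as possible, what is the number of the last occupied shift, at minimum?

shift 2

The precedence chain requires at least 2 distinct shifts.
With at most 3 per shift and 4 operations, at least 2 shifts are needed.
2 works (last occupied shift: shift 2): for example deburr in shift 2, polish in shift 1, turn in shift 2, bend in shift 1.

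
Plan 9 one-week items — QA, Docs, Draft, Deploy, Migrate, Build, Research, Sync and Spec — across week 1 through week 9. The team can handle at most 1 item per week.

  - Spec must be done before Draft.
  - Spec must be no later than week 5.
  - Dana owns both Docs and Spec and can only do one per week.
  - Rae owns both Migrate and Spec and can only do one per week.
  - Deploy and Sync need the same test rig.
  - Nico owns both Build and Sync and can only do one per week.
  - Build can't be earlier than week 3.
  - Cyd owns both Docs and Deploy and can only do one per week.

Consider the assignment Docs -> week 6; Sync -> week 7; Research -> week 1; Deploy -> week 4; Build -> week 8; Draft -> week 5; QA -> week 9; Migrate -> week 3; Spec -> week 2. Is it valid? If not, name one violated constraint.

Yes, all constraints hold

Nico owns both Build and Sync and can only do one per week — holds.
Spec must be no later than week 5 — holds.
Rae owns both Migrate and Spec and can only do one per week — holds.
Build can't be earlier than week 3 — holds.
The team can handle at most 1 item per week — holds.
Deploy and Sync need the same test rig — holds.
Dana owns both Docs and Spec and can only do one per week — holds.
Spec must be done before Draft — holds.
Cyd owns both Docs and Deploy and can only do one per week — holds.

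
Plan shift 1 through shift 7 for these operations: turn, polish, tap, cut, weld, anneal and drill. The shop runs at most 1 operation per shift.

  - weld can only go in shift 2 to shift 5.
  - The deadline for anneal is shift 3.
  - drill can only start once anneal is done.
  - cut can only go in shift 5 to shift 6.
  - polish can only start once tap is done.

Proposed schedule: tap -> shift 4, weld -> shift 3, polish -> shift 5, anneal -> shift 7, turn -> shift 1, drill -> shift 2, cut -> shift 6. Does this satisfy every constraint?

No — it violates: drill can only start once anneal is done

weld can only go in shift 2 to shift 5 — holds.
polish can only start once tap is done — holds.
The shop runs at most 1 operation per shift — holds.
The deadline for anneal is shift 3 — violated.
cut can only go in shift 5 to shift 6 — holds.
drill can only start once anneal is done — violated.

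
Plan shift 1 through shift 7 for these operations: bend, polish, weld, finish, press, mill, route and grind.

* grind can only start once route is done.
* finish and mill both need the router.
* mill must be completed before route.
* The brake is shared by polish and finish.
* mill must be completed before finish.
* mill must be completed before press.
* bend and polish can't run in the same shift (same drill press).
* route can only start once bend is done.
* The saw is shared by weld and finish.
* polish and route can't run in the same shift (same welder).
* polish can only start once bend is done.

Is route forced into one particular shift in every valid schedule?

No

route can be shift 2 (e.g. polish=shift 3; press=shift 2; finish=shift 2; route=shift 2; grind=shift 3; mill=shift 1; bend=shift 1; weld=shift 1) or shift 3 (e.g. bend in shift 1, grind in shift 4, mill in shift 1, press in shift 2, route in shift 3, weld in shift 1, finish in shift 3, polish in shift 2).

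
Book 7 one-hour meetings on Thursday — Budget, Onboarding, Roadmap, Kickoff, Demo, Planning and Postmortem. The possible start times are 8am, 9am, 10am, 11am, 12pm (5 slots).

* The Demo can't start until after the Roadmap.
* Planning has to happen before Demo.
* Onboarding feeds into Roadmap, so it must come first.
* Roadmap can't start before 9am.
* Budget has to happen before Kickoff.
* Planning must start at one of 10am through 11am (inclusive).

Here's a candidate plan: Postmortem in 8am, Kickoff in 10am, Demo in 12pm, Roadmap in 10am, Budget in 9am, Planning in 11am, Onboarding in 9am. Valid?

The Demo can't start until after the Roadmap — holds.
Planning has to happen before Demo — holds.
Planning must start at one of 10am through 11am (inclusive) — holds.
Roadmap can't start before 9am — holds.
Budget has to happen before Kickoff — holds.
Onboarding feeds into Roadmap, so it must come first — holds.

Yes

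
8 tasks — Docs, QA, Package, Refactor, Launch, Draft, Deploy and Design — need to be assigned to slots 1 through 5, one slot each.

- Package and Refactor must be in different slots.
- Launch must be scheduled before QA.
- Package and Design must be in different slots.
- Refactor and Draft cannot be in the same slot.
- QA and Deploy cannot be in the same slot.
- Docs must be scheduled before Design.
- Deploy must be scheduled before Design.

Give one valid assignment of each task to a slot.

Draft -> 1, Deploy -> 1, Design -> 2, Package -> 1, Docs -> 1, Refactor -> 2, QA -> 2, Launch -> 1

Checking: Docs(1) before Design(2); Launch(1) before QA(2); Deploy(1) before Design(2); Package(1) != Refactor(2); Package(1) != Design(2); QA(2) != Deploy(1); Refactor(2) != Draft(1).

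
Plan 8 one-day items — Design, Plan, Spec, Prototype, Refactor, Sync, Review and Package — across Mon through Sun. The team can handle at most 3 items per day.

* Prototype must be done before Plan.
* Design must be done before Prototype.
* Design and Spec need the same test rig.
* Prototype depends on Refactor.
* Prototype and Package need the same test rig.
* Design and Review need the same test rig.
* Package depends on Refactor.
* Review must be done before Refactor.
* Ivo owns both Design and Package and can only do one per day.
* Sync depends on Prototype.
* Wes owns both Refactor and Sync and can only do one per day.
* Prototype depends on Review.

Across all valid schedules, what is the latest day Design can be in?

Fri

Downstream work caps Design at Fri.
Design at Fri is achievable: Prototype=Sat; Package=Wed; Review=Mon; Design=Fri; Sync=Sun; Spec=Mon; Refactor=Tue; Plan=Sun.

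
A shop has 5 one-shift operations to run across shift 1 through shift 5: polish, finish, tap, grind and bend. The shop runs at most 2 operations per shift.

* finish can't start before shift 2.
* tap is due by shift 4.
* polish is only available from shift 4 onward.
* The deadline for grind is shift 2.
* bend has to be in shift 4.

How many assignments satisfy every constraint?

46

Splitting on polish: it can be shift 4 (17), shift 5 (29). Listing each branch's schedules as (finish, tap, grind, bend) by shift number:
polish=shift 4: (2,1,1,4) (2,1,2,4) (2,2,1,4) (2,3,1,4) (2,3,2,4) (3,1,1,4) (3,1,2,4) (3,2,1,4) (3,2,2,4) (3,3,1,4) (3,3,2,4) (5,1,1,4) (5,1,2,4) (5,2,1,4) (5,2,2,4) (5,3,1,4) (5,3,2,4) — 17.
polish=shift 5: (2,1,1,4) (2,1,2,4) (2,2,1,4) (2,3,1,4) (2,3,2,4) (2,4,1,4) (2,4,2,4) (3,1,1,4) (3,1,2,4) (3,2,1,4) (3,2,2,4) (3,3,1,4) (3,3,2,4) (3,4,1,4) (3,4,2,4) (4,1,1,4) (4,1,2,4) (4,2,1,4) (4,2,2,4) (4,3,1,4) (4,3,2,4) (5,1,1,4) (5,1,2,4) (5,2,1,4) (5,2,2,4) (5,3,1,4) (5,3,2,4) (5,4,1,4) (5,4,2,4) — 29.
Summing: 17 + 29 = 46.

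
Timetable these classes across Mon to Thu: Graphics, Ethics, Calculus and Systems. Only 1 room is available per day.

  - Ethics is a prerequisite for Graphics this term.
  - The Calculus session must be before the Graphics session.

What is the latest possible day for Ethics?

Wed

Downstream work caps Ethics at Wed.
Ethics at Wed is achievable: Graphics=Thu; Calculus=Mon; Systems=Tue; Ethics=Wed.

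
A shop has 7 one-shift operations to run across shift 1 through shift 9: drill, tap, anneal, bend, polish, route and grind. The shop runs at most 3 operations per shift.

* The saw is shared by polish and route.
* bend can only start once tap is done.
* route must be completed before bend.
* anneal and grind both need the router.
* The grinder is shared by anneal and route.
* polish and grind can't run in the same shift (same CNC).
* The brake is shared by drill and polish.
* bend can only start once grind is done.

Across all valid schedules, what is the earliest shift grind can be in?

shift 1

Downstream work caps grind at shift 8.
grind at shift 1 is achievable: tap -> shift 1, bend -> shift 2, polish -> shift 3, drill -> shift 2, anneal -> shift 2, grind -> shift 1, route -> shift 1.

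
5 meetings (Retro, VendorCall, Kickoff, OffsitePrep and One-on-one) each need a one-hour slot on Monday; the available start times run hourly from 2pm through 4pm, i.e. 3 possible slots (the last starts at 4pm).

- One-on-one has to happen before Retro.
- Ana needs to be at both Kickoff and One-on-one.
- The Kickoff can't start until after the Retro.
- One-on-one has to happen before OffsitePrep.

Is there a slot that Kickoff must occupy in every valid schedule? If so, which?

Precedence pushes Kickoff to at least 4pm.
So Kickoff is pinned to 4pm.

4pm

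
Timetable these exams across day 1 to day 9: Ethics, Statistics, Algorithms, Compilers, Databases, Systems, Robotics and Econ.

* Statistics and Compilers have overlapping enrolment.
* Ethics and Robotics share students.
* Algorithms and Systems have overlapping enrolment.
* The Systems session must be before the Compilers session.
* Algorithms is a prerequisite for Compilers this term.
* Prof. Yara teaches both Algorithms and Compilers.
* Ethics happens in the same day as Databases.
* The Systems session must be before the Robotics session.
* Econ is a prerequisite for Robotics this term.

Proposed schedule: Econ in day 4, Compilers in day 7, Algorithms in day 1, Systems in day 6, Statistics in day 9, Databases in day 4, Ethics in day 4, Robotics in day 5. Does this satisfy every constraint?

Invalid. The Systems session must be before the Robotics session.

Ethics happens in the same day as Databases — holds.
Prof. Yara teaches both Algorithms and Compilers — holds.
Econ is a prerequisite for Robotics this term — holds.
The Systems session must be before the Robotics session — violated.
Algorithms and Systems have overlapping enrolment — holds.
The Systems session must be before the Compilers session — holds.
Ethics and Robotics share students — holds.
Statistics and Compilers have overlapping enrolment — holds.
Algorithms is a prerequisite for Compilers this term — holds.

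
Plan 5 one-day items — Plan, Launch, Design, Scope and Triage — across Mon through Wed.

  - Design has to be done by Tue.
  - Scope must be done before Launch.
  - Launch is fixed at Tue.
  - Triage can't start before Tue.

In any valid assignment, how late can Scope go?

Mon

Downstream work caps Scope at Mon.
Scope at Mon is achievable: Scope -> Mon; Design -> Mon; Launch -> Tue; Plan -> Mon; Triage -> Tue.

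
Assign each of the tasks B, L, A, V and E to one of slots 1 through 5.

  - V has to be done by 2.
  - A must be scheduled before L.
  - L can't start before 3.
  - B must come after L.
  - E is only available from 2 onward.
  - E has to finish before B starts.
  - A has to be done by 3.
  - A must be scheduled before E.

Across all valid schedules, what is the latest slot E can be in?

4

E is available from 2; downstream work caps E at 4.
E at 4 is achievable: L=3; A=1; E=4; B=5; V=1.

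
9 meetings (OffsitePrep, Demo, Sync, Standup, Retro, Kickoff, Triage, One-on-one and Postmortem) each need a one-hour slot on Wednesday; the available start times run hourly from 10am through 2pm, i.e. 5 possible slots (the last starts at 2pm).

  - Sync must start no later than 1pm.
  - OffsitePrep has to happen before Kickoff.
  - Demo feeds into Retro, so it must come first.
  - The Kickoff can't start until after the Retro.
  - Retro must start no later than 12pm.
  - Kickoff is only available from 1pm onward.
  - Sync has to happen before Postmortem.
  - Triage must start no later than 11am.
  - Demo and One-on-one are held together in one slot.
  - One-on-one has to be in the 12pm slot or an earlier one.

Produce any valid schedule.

Demo=10am; Kickoff=1pm; Standup=10am; Triage=10am; Retro=11am; One-on-one=10am; Sync=10am; Postmortem=11am; OffsitePrep=10am

Checking: OffsitePrep(10am) before Kickoff(1pm); Sync(10am) before Postmortem(11am); Demo(10am) before Retro(11am); Retro(11am) before Kickoff(1pm); Demo = One-on-one = 10am; Kickoff=1pm in [1pm,2pm]; One-on-one=10am in [10am,12pm]; Retro=11am in [10am,12pm]; Sync=10am in [10am,1pm]; Triage=10am in [10am,11am].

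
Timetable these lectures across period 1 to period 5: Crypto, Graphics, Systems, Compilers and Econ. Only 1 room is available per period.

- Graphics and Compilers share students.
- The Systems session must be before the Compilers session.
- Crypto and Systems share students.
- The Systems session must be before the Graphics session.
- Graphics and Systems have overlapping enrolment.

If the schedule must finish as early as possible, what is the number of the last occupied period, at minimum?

The precedence chain requires at least 2 distinct periods.
With at most 1 per period and 5 lectures, at least 5 periods are needed.
5 works (last occupied period: period 5): for example Compilers=period 3, Econ=period 5, Crypto=period 4, Graphics=period 2, Systems=period 1.

period 5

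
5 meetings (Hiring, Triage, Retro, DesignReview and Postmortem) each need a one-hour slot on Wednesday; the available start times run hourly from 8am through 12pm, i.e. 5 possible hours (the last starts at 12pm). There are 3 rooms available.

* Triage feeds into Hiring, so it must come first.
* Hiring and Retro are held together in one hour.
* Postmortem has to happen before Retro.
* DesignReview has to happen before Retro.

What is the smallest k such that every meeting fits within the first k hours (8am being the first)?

The precedence chain requires at least 2 distinct hours.
With at most 3 per hour and 5 meetings, at least 2 hours are needed.
2 works (last occupied hour: 9am): for example Triage=8am, Hiring=9am, DesignReview=8am, Retro=9am, Postmortem=8am.

2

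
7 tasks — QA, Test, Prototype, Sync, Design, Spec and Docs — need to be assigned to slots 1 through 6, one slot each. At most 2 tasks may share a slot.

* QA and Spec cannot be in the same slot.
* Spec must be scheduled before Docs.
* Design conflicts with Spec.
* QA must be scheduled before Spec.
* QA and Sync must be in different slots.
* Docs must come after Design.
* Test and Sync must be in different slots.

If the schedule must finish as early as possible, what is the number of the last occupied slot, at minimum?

The precedence chain requires at least 3 distinct slots.
With at most 2 per slot and 7 tasks, at least 4 slots are needed.
4 works (last occupied slot: 4): for example Prototype in 3, Docs in 3, Spec in 2, Design in 1, Test in 2, Sync in 4, QA in 1.

slot 4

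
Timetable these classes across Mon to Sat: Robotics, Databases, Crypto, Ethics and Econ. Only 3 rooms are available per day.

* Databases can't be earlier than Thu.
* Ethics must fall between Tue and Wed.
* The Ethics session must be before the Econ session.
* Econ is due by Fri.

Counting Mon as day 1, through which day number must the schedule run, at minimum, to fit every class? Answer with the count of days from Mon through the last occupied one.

4

The precedence chain requires at least 2 distinct days.
With at most 3 per day and 5 classes, at least 2 days are needed.
Databases can't be placed before Thu — that is day 4 counting from Mon — so the schedule must run through at least 4 days.
4 works (last occupied day: Thu): for example Econ -> Wed; Crypto -> Mon; Robotics -> Mon; Ethics -> Tue; Databases -> Thu.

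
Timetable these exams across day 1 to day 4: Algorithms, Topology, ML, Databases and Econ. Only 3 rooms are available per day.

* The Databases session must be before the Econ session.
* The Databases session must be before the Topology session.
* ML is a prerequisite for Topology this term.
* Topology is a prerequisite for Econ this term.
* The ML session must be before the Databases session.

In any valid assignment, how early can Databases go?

Precedence pushes Databases to at least day 2; downstream work caps Databases at day 2.
Databases at day 2 is achievable: Databases in day 2; Algorithms in day 1; Topology in day 3; ML in day 1; Econ in day 4.

day 2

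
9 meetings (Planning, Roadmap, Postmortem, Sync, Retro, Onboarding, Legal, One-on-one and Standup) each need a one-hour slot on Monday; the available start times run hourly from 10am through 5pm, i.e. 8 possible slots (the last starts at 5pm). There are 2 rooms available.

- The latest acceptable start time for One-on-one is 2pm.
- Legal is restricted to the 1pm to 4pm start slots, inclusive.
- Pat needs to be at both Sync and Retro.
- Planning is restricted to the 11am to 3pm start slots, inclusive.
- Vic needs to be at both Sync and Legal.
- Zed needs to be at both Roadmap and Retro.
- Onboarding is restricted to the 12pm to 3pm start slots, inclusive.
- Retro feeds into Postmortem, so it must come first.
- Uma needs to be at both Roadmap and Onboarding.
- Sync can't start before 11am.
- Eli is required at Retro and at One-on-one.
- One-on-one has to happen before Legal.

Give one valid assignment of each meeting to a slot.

Standup -> 2pm, Postmortem -> 1pm, Planning -> 11am, Sync -> 11am, Retro -> 12pm, Onboarding -> 12pm, Roadmap -> 10am, Legal -> 1pm, One-on-one -> 10am

Checking: Retro(12pm) before Postmortem(1pm); One-on-one(10am) before Legal(1pm); Retro(12pm) != One-on-one(10am); Roadmap(10am) != Onboarding(12pm); Sync(11am) != Legal(1pm); Roadmap(10am) != Retro(12pm); Sync(11am) != Retro(12pm); One-on-one=10am in [10am,2pm]; Sync=11am in [11am,5pm]; Planning=11am in [11am,3pm]; Legal=1pm in [1pm,4pm]; Onboarding=12pm in [12pm,3pm]; max 2 per slot (cap 2).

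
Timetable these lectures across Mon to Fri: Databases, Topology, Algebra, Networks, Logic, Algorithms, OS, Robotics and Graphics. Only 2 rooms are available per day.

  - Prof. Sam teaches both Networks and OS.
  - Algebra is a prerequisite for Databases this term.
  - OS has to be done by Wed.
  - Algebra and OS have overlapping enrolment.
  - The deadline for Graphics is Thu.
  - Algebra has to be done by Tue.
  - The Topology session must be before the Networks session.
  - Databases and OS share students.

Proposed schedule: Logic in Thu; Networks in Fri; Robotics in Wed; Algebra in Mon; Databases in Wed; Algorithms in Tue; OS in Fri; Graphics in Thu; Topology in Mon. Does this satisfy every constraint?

Algebra has to be done by Tue — holds.
OS has to be done by Wed — violated.
Only 2 rooms are available per day — holds.
Algebra and OS have overlapping enrolment — holds.
Algebra is a prerequisite for Databases this term — holds.
Prof. Sam teaches both Networks and OS — violated.
The Topology session must be before the Networks session — holds.
The deadline for Graphics is Thu — holds.
Databases and OS share students — holds.

No — it violates: Prof. Sam teaches both Networks and OS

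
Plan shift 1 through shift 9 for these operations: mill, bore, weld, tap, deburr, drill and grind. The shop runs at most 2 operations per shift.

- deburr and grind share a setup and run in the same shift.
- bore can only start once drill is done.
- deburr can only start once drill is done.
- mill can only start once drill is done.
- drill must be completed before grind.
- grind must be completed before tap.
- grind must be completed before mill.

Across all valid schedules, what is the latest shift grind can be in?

shift 8

Precedence pushes grind to at least shift 2; downstream work caps grind at shift 8.
grind at shift 8 is achievable: deburr -> shift 8, mill -> shift 9, weld -> shift 1, drill -> shift 1, tap -> shift 9, bore -> shift 2, grind -> shift 8.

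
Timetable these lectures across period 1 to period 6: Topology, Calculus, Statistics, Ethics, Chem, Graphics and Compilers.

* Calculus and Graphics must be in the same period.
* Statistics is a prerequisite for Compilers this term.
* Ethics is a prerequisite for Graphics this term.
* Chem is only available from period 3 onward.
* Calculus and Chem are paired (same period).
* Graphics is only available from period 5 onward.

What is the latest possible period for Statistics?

Downstream work caps Statistics at period 5.
Statistics at period 5 is achievable: Calculus -> period 5, Topology -> period 1, Ethics -> period 1, Compilers -> period 6, Chem -> period 5, Statistics -> period 5, Graphics -> period 5.

period 5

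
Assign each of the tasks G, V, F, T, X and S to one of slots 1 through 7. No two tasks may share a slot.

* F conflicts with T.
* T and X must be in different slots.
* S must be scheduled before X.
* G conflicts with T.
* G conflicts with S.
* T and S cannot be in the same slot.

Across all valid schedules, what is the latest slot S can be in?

6

Downstream work caps S at 6.
S at 6 is achievable: X in 7; V in 2; T in 4; F in 3; S in 6; G in 1.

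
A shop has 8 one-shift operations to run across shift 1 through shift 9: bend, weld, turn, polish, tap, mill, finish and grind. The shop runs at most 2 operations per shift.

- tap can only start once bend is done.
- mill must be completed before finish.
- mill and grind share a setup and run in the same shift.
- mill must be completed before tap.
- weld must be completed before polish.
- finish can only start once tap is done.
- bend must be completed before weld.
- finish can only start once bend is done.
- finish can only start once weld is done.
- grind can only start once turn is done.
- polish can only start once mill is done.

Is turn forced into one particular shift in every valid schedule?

No

turn can be shift 1 (e.g. tap -> shift 3; bend -> shift 1; grind -> shift 2; finish -> shift 4; polish -> shift 4; mill -> shift 2; turn -> shift 1; weld -> shift 3) or shift 2 (e.g. polish=shift 4; mill=shift 3; finish=shift 5; weld=shift 2; bend=shift 1; tap=shift 4; turn=shift 2; grind=shift 3).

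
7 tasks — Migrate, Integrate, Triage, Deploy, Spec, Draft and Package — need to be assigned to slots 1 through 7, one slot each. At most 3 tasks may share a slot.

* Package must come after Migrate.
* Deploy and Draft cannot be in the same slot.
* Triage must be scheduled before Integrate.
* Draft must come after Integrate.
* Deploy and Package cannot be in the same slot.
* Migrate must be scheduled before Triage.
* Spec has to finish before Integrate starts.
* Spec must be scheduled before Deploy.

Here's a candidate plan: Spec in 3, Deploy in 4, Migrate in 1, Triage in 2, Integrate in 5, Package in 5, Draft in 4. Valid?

At most 3 tasks may share a slot — holds.
Migrate must be scheduled before Triage — holds.
Spec has to finish before Integrate starts — holds.
Triage must be scheduled before Integrate — holds.
Draft must come after Integrate — violated.
Deploy and Draft cannot be in the same slot — violated.
Spec must be scheduled before Deploy — holds.
Deploy and Package cannot be in the same slot — holds.
Package must come after Migrate — holds.

Invalid. Deploy and Draft cannot be in the same slot.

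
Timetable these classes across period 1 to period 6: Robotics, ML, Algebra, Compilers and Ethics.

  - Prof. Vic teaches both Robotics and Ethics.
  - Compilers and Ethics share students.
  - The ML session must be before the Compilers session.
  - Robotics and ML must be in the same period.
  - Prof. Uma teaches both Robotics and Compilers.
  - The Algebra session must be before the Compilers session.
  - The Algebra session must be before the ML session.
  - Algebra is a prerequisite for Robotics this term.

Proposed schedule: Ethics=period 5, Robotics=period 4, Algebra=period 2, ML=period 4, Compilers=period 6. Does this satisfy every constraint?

Yes, all constraints hold

The Algebra session must be before the Compilers session — holds.
Algebra is a prerequisite for Robotics this term — holds.
Compilers and Ethics share students — holds.
The Algebra session must be before the ML session — holds.
Robotics and ML must be in the same period — holds.
Prof. Uma teaches both Robotics and Compilers — holds.
The ML session must be before the Compilers session — holds.
Prof. Vic teaches both Robotics and Ethics — holds.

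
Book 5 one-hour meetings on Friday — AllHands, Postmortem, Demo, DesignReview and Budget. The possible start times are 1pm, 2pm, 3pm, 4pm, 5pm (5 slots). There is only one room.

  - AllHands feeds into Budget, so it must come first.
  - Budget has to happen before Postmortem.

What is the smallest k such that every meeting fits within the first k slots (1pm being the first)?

The precedence chain requires at least 3 distinct slots.
With at most 1 per slot and 5 meetings, at least 5 slots are needed.
5 works (last occupied slot: 5pm): for example Budget=2pm; Postmortem=3pm; DesignReview=5pm; AllHands=1pm; Demo=4pm.

5 slots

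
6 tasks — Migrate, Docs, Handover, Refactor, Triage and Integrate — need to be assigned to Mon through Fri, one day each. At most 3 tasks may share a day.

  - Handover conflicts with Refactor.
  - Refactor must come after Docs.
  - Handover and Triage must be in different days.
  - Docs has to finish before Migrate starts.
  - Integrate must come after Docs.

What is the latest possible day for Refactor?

Fri

Precedence pushes Refactor to at least Tue.
Refactor at Fri is achievable: Integrate in Tue, Migrate in Tue, Triage in Tue, Handover in Mon, Refactor in Fri, Docs in Mon.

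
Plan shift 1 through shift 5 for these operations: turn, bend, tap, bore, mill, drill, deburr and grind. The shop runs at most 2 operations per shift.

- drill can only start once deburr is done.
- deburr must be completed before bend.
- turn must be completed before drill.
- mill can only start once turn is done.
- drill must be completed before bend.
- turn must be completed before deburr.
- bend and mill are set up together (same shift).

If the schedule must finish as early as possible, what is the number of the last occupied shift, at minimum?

The precedence chain requires at least 4 distinct shifts.
With at most 2 per shift and 8 operations, at least 4 shifts are needed.
4 works (last occupied shift: shift 4): for example tap in shift 1; bend in shift 4; grind in shift 3; mill in shift 4; deburr in shift 2; turn in shift 1; drill in shift 3; bore in shift 2.

4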